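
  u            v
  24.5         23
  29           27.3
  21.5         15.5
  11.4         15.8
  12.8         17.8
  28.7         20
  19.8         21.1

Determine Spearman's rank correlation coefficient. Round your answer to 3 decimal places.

Rank u: 5, 7, 4, 1, 2, 6, 3
Rank v: 6, 7, 1, 2, 3, 4, 5
d = rank(u) − rank(v): -1, 0, 3, -1, -1, 2, -2; Σd² = 20
ρ = 1 − 6Σd² / [n(n²−1)] = 1 − 6×20 / (7×48) = 1 − 120/336 ≈ 0.643

0.643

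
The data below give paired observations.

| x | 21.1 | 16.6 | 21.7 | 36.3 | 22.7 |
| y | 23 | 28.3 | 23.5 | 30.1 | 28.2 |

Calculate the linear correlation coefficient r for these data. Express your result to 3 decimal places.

0.488

n = 5, Σx = 118.4, Σy = 133.1, Σx² = 3024.64, Σy² = 3583.39, Σxy = 3197.8
nΣxy − ΣxΣy = 15989 − 15759.04 = 229.96
nΣx² − (Σx)² = 15123.2 − 14018.56 = 1104.64; nΣy² − (Σy)² = 17916.95 − 17715.61 = 201.34
r = 229.96 / √(1104.64 × 201.34) = 229.96 / 471.6018 ≈ 0.488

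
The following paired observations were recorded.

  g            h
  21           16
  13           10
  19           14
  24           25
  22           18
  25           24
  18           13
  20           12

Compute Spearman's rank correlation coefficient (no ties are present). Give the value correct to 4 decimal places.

Rank g: 5, 1, 3, 7, 6, 8, 2, 4
Rank h: 5, 1, 4, 8, 6, 7, 3, 2
d = rank(g) − rank(h): 0, 0, -1, -1, 0, 1, -1, 2; Σd² = 8
ρ = 1 − 6Σd² / [n(n²−1)] = 1 − 6×8 / (8×63) = 1 − 48/504 ≈ 0.9048

0.9048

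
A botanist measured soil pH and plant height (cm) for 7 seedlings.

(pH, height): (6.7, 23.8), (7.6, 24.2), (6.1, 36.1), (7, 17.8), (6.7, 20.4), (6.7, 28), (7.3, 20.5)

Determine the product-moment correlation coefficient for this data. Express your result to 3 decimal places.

n = 7, Σx = 48.1, Σy = 170.8, Σx² = 331.93, Σy² = 4392.54, Σxy = 1162.12
nΣxy − ΣxΣy = 8134.84 − 8215.48 = -80.64
nΣx² − (Σx)² = 2323.51 − 2313.61 = 9.9; nΣy² − (Σy)² = 30747.78 − 29172.64 = 1575.14
r = -80.64 / √(9.9 × 1575.14) = -80.64 / 124.8755 ≈ -0.646

-0.646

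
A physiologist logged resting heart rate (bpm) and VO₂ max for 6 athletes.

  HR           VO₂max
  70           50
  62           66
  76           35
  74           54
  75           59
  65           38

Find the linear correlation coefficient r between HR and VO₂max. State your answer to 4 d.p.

-0.2828

n = 6, Σx = 422, Σy = 302, Σx² = 29846, Σy² = 15922, Σxy = 21143
nΣxy − ΣxΣy = 126858 − 127444 = -586
nΣx² − (Σx)² = 179076 − 178084 = 992; nΣy² − (Σy)² = 95532 − 91204 = 4328
r = -586 / √(992 × 4328) = -586 / 2072.0463 ≈ -0.2828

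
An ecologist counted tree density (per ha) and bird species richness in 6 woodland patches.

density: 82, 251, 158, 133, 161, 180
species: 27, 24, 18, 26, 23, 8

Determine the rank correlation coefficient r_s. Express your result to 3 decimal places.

Rank density: 1, 6, 3, 2, 4, 5
Rank species: 6, 4, 2, 5, 3, 1
d = rank(density) − rank(species): -5, 2, 1, -3, 1, 4; Σd² = 56
ρ = 1 − 6Σd² / [n(n²−1)] = 1 − 6×56 / (6×35) = 1 − 336/210 ≈ -0.600

-0.600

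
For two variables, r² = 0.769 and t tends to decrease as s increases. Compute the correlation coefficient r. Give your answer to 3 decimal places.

|r| = √0.769 = 0.877
The association is negative, so r = −0.877.

-0.877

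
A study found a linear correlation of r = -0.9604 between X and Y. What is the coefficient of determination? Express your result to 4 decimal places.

r² = (-0.9604)² = 0.9224

0.9224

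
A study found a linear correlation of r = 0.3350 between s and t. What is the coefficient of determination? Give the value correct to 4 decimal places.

r² = (0.3350)² = 0.1122

0.1122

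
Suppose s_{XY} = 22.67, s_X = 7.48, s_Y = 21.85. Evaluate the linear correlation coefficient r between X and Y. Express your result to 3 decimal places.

0.139

r = Cov(X,Y) / (s_X · s_Y) = 22.67 / (7.48 × 21.85)
  = 22.67 / 163.4380 ≈ 0.139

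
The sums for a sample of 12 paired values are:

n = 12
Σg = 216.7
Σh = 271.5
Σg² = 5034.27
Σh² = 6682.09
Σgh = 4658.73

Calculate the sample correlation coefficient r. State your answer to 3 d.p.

-0.314

r = (nΣgh − ΣgΣh) / √[(nΣg² − (Σg)²)(nΣh² − (Σh)²)]
Numerator: 12×4658.73 − 216.7×271.5 = -2929.29
Denominator: √[(60411.24 − 46958.89)(80185.08 − 73712.25)] = √[13452.35 × 6472.83] = 9331.3865
r = -2929.29 / 9331.3865 ≈ -0.314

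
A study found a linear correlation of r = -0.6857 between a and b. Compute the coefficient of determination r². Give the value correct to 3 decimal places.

0.470

r² = (-0.6857)² = 0.470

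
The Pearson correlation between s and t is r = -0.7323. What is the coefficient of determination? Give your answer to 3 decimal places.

r² = (-0.7323)² = 0.536

0.536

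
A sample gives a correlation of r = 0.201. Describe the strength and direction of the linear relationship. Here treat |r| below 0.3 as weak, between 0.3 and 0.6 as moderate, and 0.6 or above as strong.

r = 0.201 > 0 so the relationship is positive.
|r| = 0.201, which falls in the weak range.

weak positive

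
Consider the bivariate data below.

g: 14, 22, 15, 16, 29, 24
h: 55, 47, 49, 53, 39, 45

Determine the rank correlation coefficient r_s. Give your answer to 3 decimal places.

-0.943

Rank g: 1, 4, 2, 3, 6, 5
Rank h: 6, 3, 4, 5, 1, 2
d = rank(g) − rank(h): -5, 1, -2, -2, 5, 3; Σd² = 68
ρ = 1 − 6Σd² / [n(n²−1)] = 1 − 6×68 / (6×35) = 1 − 408/210 ≈ -0.943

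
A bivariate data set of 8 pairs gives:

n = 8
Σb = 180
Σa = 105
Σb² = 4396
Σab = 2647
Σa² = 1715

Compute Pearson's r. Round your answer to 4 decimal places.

r = (nΣab − ΣaΣb) / √[(nΣa² − (Σa)²)(nΣb² − (Σb)²)]
Numerator: 8×2647 − 105×180 = 2276
Denominator: √[(13720 − 11025)(35168 − 32400)] = √[2695 × 2768] = 2731.2561
r = 2276 / 2731.2561 ≈ 0.8333

0.8333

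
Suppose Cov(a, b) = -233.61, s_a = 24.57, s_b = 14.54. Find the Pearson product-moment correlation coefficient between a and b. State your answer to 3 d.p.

-0.654

r = Cov(a,b) / (s_a · s_b) = -233.61 / (24.57 × 14.54)
  = -233.61 / 357.2478 ≈ -0.654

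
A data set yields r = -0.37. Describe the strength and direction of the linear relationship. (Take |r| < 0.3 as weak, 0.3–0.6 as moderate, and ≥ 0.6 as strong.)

r = -0.37 < 0 so the relationship is negative.
|r| = 0.37, which falls in the moderate range.

moderate negative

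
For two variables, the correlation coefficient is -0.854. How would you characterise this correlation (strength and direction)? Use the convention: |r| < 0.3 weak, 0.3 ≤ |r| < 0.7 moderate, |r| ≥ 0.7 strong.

strong negative

r = -0.854 < 0 so the relationship is negative.
|r| = 0.854, which falls in the strong range.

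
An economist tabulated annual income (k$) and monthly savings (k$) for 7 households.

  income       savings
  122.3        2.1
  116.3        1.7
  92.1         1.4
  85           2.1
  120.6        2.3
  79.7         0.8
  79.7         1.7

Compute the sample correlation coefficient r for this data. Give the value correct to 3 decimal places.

n = 7, Σx = 695.7, Σy = 12.1, Σx² = 71438.93, Σy² = 22.49, Σxy = 1238.61
nΣxy − ΣxΣy = 8670.27 − 8417.97 = 252.3
nΣx² − (Σx)² = 500072.51 − 483998.49 = 16074.02; nΣy² − (Σy)² = 157.43 − 146.41 = 11.02
r = 252.3 / √(16074.02 × 11.02) = 252.3 / 420.8749 ≈ 0.599

0.599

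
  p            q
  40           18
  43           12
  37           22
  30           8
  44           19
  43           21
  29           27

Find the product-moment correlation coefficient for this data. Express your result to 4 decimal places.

n = 7, Σp = 266, Σq = 127, Σp² = 10344, Σq² = 2547, Σpq = 4812
nΣpq − ΣpΣq = 33684 − 33782 = -98
nΣp² − (Σp)² = 72408 − 70756 = 1652; nΣq² − (Σq)² = 17829 − 16129 = 1700
r = -98 / √(1652 × 1700) = -98 / 1675.8282 ≈ -0.0585

-0.0585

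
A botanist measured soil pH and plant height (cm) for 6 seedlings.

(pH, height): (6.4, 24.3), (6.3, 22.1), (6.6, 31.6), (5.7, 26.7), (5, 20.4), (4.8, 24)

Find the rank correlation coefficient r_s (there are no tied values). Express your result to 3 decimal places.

0.600

Rank pH: 5, 4, 6, 3, 2, 1
Rank height: 4, 2, 6, 5, 1, 3
d = rank(pH) − rank(height): 1, 2, 0, -2, 1, -2; Σd² = 14
ρ = 1 − 6Σd² / [n(n²−1)] = 1 − 6×14 / (6×35) = 1 − 84/210 ≈ 0.600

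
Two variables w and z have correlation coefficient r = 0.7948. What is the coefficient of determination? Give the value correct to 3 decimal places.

0.632

r² = (0.7948)² = 0.632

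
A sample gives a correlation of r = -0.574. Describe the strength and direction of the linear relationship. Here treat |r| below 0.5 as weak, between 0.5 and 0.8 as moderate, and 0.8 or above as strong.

r = -0.574 < 0 so the relationship is negative.
|r| = 0.574, which falls in the moderate range.

moderate negative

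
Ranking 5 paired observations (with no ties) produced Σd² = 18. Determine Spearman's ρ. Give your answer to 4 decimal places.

0.1000

ρ = 1 − 6Σd² / [n(n²−1)] = 1 − 6×18 / (5×24)
  = 1 − 108/120 = 1 − 0.90000 ≈ 0.1000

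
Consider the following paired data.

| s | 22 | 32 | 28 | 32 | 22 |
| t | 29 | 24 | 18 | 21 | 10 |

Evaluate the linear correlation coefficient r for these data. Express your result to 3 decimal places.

n = 5, Σs = 136, Σt = 102, Σs² = 3800, Σt² = 2282, Σst = 2802
nΣst − ΣsΣt = 14010 − 13872 = 138
nΣs² − (Σs)² = 19000 − 18496 = 504; nΣt² − (Σt)² = 11410 − 10404 = 1006
r = 138 / √(504 × 1006) = 138 / 712.0562 ≈ 0.194

0.194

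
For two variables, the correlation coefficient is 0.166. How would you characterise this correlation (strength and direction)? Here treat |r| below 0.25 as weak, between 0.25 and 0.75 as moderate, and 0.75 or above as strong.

r = 0.166 > 0 so the relationship is positive.
|r| = 0.166, which falls in the weak range.

weak positive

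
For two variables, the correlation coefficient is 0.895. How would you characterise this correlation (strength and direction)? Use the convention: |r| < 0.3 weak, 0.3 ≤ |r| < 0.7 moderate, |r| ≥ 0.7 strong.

r = 0.895 > 0 so the relationship is positive.
|r| = 0.895, which falls in the strong range.

strong positive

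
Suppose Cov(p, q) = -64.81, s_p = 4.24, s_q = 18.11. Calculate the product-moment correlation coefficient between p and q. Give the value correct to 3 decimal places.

-0.844

r = Cov(p,q) / (s_p · s_q) = -64.81 / (4.24 × 18.11)
  = -64.81 / 76.7864 ≈ -0.844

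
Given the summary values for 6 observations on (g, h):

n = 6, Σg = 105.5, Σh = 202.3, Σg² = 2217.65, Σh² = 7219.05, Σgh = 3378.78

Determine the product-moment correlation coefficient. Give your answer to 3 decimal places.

r = (nΣgh − ΣgΣh) / √[(nΣg² − (Σg)²)(nΣh² − (Σh)²)]
Numerator: 6×3378.78 − 105.5×202.3 = -1069.97
Denominator: √[(13305.9 − 11130.25)(43314.3 − 40925.29)] = √[2175.65 × 2389.01] = 2279.8354
r = -1069.97 / 2279.8354 ≈ -0.469

-0.469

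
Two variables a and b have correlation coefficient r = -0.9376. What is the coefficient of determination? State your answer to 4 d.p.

0.8791

r² = (-0.9376)² = 0.8791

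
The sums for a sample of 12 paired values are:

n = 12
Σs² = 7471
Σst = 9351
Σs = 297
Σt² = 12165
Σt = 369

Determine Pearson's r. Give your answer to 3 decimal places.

0.696

r = (nΣst − ΣsΣt) / √[(nΣs² − (Σs)²)(nΣt² − (Σt)²)]
Numerator: 12×9351 − 297×369 = 2619
Denominator: √[(89652 − 88209)(145980 − 136161)] = √[1443 × 9819] = 3764.1489
r = 2619 / 3764.1489 ≈ 0.696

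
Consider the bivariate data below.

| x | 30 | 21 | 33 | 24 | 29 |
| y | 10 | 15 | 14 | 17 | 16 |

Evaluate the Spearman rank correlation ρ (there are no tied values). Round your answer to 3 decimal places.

Rank x: 4, 1, 5, 2, 3
Rank y: 1, 3, 2, 5, 4
d = rank(x) − rank(y): 3, -2, 3, -3, -1; Σd² = 32
ρ = 1 − 6Σd² / [n(n²−1)] = 1 − 6×32 / (5×24) = 1 − 192/120 ≈ -0.600

-0.600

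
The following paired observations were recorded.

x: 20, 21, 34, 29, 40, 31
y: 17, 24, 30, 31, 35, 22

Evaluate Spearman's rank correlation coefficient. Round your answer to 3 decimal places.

0.714

Rank x: 1, 2, 5, 3, 6, 4
Rank y: 1, 3, 4, 5, 6, 2
d = rank(x) − rank(y): 0, -1, 1, -2, 0, 2; Σd² = 10
ρ = 1 − 6Σd² / [n(n²−1)] = 1 − 6×10 / (6×35) = 1 − 60/210 ≈ 0.714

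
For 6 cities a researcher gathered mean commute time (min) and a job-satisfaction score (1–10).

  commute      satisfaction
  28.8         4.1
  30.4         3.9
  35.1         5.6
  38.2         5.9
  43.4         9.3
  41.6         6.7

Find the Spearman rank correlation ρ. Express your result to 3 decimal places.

0.943

Rank commute: 1, 2, 3, 4, 6, 5
Rank satisfaction: 2, 1, 3, 4, 6, 5
d = rank(commute) − rank(satisfaction): -1, 1, 0, 0, 0, 0; Σd² = 2
ρ = 1 − 6Σd² / [n(n²−1)] = 1 − 6×2 / (6×35) = 1 − 12/210 ≈ 0.943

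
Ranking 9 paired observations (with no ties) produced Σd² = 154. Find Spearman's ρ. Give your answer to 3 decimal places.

-0.283

ρ = 1 − 6Σd² / [n(n²−1)] = 1 − 6×154 / (9×80)
  = 1 − 924/720 = 1 − 1.2833 ≈ -0.283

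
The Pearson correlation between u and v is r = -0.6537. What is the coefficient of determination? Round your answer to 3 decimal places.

r² = (-0.6537)² = 0.427

0.427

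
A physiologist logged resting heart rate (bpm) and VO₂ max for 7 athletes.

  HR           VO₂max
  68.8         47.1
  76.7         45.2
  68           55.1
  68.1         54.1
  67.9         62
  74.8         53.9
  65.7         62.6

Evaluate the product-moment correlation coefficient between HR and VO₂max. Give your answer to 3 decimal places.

n = 7, Σx = 490, Σy = 380, Σx² = 34399.88, Σy² = 20892.24, Σxy = 26492.67
nΣxy − ΣxΣy = 185448.69 − 186200 = -751.31
nΣx² − (Σx)² = 240799.16 − 240100 = 699.16; nΣy² − (Σy)² = 146245.68 − 144400 = 1845.68
r = -751.31 / √(699.16 × 1845.68) = -751.31 / 1135.9690 ≈ -0.661

-0.661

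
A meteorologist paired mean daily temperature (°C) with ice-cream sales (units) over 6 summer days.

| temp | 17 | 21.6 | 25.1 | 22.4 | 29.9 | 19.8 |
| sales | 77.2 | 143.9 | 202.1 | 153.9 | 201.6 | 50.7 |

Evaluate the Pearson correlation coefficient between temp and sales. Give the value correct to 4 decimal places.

n = 6, Σx = 135.8, Σy = 829.4, Σx² = 3173.38, Σy² = 134409.72, Σxy = 19972.41
nΣxy − ΣxΣy = 119834.46 − 112632.52 = 7201.94
nΣx² − (Σx)² = 19040.28 − 18441.64 = 598.64; nΣy² − (Σy)² = 806458.32 − 687904.36 = 118553.96
r = 7201.94 / √(598.64 × 118553.96) = 7201.94 / 8424.4372 ≈ 0.8549

0.8549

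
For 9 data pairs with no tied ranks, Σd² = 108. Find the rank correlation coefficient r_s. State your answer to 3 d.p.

0.100

ρ = 1 − 6Σd² / [n(n²−1)] = 1 − 6×108 / (9×80)
  = 1 − 648/720 = 1 − 0.9000 ≈ 0.100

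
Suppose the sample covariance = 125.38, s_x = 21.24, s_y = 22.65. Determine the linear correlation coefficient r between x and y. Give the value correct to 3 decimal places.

r = Cov(x,y) / (s_x · s_y) = 125.38 / (21.24 × 22.65)
  = 125.38 / 481.0860 ≈ 0.261

0.261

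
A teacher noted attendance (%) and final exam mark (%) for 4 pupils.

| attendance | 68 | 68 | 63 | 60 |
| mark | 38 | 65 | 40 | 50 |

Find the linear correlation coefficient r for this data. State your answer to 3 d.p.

n = 4, Σx = 259, Σy = 193, Σx² = 16817, Σy² = 9769, Σxy = 12524
nΣxy − ΣxΣy = 50096 − 49987 = 109
nΣx² − (Σx)² = 67268 − 67081 = 187; nΣy² − (Σy)² = 39076 − 37249 = 1827
r = 109 / √(187 × 1827) = 109 / 584.5075 ≈ 0.186

0.186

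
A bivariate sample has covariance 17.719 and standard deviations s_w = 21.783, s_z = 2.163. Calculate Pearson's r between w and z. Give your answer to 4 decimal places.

0.3761

r = Cov(w,z) / (s_w · s_z) = 17.719 / (21.783 × 2.163)
  = 17.719 / 47.1166 ≈ 0.3761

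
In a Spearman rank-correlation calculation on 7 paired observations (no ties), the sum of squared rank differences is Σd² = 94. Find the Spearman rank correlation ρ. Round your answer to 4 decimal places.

-0.6786

ρ = 1 − 6Σd² / [n(n²−1)] = 1 − 6×94 / (7×48)
  = 1 − 564/336 = 1 − 1.67857 ≈ -0.6786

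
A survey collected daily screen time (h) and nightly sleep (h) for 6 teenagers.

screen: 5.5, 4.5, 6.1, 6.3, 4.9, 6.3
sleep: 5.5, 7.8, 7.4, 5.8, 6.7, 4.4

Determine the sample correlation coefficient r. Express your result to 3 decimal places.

-0.610

n = 6, Σx = 33.6, Σy = 37.6, Σx² = 191.1, Σy² = 243.74, Σxy = 207.58
nΣxy − ΣxΣy = 1245.48 − 1263.36 = -17.88
nΣx² − (Σx)² = 1146.6 − 1128.96 = 17.64; nΣy² − (Σy)² = 1462.44 − 1413.76 = 48.68
r = -17.88 / √(17.64 × 48.68) = -17.88 / 29.3038 ≈ -0.610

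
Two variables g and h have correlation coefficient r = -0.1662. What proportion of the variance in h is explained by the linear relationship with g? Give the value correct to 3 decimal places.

0.028

r² = (-0.1662)² = 0.028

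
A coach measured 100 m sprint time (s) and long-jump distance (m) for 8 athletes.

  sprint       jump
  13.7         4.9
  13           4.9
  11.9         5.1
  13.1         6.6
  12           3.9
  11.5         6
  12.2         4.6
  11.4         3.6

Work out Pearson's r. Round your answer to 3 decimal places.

n = 8, Σx = 98.8, Σy = 39.6, Σx² = 1224.96, Σy² = 202.92, Σxy = 490.94
nΣxy − ΣxΣy = 3927.52 − 3912.48 = 15.04
nΣx² − (Σx)² = 9799.68 − 9761.44 = 38.24; nΣy² − (Σy)² = 1623.36 − 1568.16 = 55.2
r = 15.04 / √(38.24 × 55.2) = 15.04 / 45.9440 ≈ 0.327

0.327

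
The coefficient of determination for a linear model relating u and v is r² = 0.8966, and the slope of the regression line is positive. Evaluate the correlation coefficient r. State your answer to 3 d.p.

0.947

|r| = √0.8966 = 0.947
The association is positive, so r = 0.947.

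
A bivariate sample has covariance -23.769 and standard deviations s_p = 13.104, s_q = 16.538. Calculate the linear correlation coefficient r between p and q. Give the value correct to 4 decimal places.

r = Cov(p,q) / (s_p · s_q) = -23.769 / (13.104 × 16.538)
  = -23.769 / 216.7140 ≈ -0.1097

-0.1097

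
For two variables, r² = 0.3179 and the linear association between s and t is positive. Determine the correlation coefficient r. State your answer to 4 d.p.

0.5638

|r| = √0.3179 = 0.5638
The association is positive, so r = 0.5638.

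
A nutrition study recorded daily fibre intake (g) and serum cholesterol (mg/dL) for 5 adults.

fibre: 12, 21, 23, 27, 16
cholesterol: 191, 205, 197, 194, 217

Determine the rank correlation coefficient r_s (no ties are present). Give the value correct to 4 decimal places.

0.0000

Rank fibre: 1, 3, 4, 5, 2
Rank cholesterol: 1, 4, 3, 2, 5
d = rank(fibre) − rank(cholesterol): 0, -1, 1, 3, -3; Σd² = 20
ρ = 1 − 6Σd² / [n(n²−1)] = 1 − 6×20 / (5×24) = 1 − 120/120 ≈ 0.0000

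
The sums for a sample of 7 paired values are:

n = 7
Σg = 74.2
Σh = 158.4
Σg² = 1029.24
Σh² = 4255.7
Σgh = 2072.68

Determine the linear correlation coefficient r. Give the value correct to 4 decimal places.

0.9752

r = (nΣgh − ΣgΣh) / √[(nΣg² − (Σg)²)(nΣh² − (Σh)²)]
Numerator: 7×2072.68 − 74.2×158.4 = 2755.48
Denominator: √[(7204.68 − 5505.64)(29789.9 − 25090.56)] = √[1699.04 × 4699.34] = 2825.6622
r = 2755.48 / 2825.6622 ≈ 0.9752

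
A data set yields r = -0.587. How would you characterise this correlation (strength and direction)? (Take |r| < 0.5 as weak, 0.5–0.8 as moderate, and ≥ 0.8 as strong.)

moderate negative

r = -0.587 < 0 so the relationship is negative.
|r| = 0.587, which falls in the moderate range.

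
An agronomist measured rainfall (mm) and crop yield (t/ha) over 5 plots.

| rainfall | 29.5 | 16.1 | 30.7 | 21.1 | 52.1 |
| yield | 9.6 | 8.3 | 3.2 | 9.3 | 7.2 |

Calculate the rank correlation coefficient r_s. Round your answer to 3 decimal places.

-0.500

Rank rainfall: 3, 1, 4, 2, 5
Rank yield: 5, 3, 1, 4, 2
d = rank(rainfall) − rank(yield): -2, -2, 3, -2, 3; Σd² = 30
ρ = 1 − 6Σd² / [n(n²−1)] = 1 − 6×30 / (5×24) = 1 − 180/120 ≈ -0.500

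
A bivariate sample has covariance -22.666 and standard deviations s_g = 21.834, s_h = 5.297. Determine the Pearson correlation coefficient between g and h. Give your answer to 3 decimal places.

-0.196

r = Cov(g,h) / (s_g · s_h) = -22.666 / (21.834 × 5.297)
  = -22.666 / 115.6547 ≈ -0.196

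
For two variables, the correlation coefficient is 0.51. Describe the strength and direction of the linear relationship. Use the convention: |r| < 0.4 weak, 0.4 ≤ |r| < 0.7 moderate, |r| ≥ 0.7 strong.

moderate positive

r = 0.51 > 0 so the relationship is positive.
|r| = 0.51, which falls in the moderate range.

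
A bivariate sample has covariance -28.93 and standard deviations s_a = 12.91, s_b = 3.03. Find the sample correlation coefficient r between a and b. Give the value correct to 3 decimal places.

r = Cov(a,b) / (s_a · s_b) = -28.93 / (12.91 × 3.03)
  = -28.93 / 39.1173 ≈ -0.740

-0.740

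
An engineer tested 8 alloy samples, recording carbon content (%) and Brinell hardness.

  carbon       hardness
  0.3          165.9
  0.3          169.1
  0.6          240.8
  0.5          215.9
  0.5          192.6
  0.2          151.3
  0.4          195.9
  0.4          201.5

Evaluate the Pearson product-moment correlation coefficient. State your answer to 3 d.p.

0.947

n = 8, Σx = 3.2, Σy = 1533, Σx² = 1.4, Σy² = 299680.58, Σxy = 638.45
nΣxy − ΣxΣy = 5107.6 − 4905.6 = 202
nΣx² − (Σx)² = 11.2 − 10.24 = 0.96; nΣy² − (Σy)² = 2397444.64 − 2350089 = 47355.64
r = 202 / √(0.96 × 47355.64) = 202 / 213.2168 ≈ 0.947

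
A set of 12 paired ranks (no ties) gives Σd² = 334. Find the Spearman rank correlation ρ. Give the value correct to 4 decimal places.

ρ = 1 − 6Σd² / [n(n²−1)] = 1 − 6×334 / (12×143)
  = 1 − 2004/1716 = 1 − 1.16783 ≈ -0.1678

-0.1678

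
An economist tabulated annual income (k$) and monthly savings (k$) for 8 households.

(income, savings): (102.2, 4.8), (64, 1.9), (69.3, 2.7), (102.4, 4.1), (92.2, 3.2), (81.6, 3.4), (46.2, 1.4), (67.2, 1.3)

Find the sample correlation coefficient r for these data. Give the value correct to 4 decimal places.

0.9153

n = 8, Σx = 625.1, Σy = 22.8, Σx² = 51638.77, Σy² = 76.2, Σxy = 1943.63
nΣxy − ΣxΣy = 15549.04 − 14252.28 = 1296.76
nΣx² − (Σx)² = 413110.16 − 390750.01 = 22360.15; nΣy² − (Σy)² = 609.6 − 519.84 = 89.76
r = 1296.76 / √(22360.15 × 89.76) = 1296.76 / 1416.7029 ≈ 0.9153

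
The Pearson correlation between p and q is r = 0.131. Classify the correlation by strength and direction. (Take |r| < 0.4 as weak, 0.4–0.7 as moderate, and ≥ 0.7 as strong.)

weak positive

r = 0.131 > 0 so the relationship is positive.
|r| = 0.131, which falls in the weak range.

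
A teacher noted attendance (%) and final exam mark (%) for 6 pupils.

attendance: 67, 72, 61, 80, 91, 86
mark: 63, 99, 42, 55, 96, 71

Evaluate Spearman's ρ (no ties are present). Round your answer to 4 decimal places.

Rank attendance: 2, 3, 1, 4, 6, 5
Rank mark: 3, 6, 1, 2, 5, 4
d = rank(attendance) − rank(mark): -1, -3, 0, 2, 1, 1; Σd² = 16
ρ = 1 − 6Σd² / [n(n²−1)] = 1 − 6×16 / (6×35) = 1 − 96/210 ≈ 0.5429

0.5429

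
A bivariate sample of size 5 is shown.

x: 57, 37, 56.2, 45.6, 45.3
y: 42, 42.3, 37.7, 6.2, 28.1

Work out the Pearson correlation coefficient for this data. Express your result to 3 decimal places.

n = 5, Σx = 241.1, Σy = 156.3, Σx² = 11907.89, Σy² = 5802.63, Σxy = 7633.49
nΣxy − ΣxΣy = 38167.45 − 37683.93 = 483.52
nΣx² − (Σx)² = 59539.45 − 58129.21 = 1410.24; nΣy² − (Σy)² = 29013.15 − 24429.69 = 4583.46
r = 483.52 / √(1410.24 × 4583.46) = 483.52 / 2542.3962 ≈ 0.190

0.190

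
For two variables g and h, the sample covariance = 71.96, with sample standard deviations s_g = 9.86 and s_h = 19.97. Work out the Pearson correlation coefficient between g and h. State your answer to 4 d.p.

r = Cov(g,h) / (s_g · s_h) = 71.96 / (9.86 × 19.97)
  = 71.96 / 196.9042 ≈ 0.3655

0.3655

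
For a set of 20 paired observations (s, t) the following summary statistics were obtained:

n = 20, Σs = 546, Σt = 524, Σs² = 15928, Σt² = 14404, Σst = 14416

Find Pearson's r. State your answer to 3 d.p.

0.133

r = (nΣst − ΣsΣt) / √[(nΣs² − (Σs)²)(nΣt² − (Σt)²)]
Numerator: 20×14416 − 546×524 = 2216
Denominator: √[(318560 − 298116)(288080 − 274576)] = √[20444 × 13504] = 16615.5282
r = 2216 / 16615.5282 ≈ 0.133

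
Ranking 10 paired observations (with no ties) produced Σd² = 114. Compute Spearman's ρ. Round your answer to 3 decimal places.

ρ = 1 − 6Σd² / [n(n²−1)] = 1 − 6×114 / (10×99)
  = 1 − 684/990 = 1 − 0.6909 ≈ 0.309

0.309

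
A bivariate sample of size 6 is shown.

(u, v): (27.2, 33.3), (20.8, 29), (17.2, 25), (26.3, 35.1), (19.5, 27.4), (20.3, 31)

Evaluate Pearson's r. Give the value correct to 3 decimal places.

0.926

n = 6, Σu = 131.3, Σv = 180.8, Σu² = 2952.35, Σv² = 5518.66, Σuv = 4025.69
nΣuv − ΣuΣv = 24154.14 − 23739.04 = 415.1
nΣu² − (Σu)² = 17714.1 − 17239.69 = 474.41; nΣv² − (Σv)² = 33111.96 − 32688.64 = 423.32
r = 415.1 / √(474.41 × 423.32) = 415.1 / 448.1375 ≈ 0.926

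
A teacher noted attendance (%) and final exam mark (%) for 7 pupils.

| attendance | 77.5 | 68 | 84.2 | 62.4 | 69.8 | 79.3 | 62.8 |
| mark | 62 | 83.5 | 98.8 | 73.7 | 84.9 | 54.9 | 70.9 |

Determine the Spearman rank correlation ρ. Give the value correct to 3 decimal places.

0.071

Rank attendance: 5, 3, 7, 1, 4, 6, 2
Rank mark: 2, 5, 7, 4, 6, 1, 3
d = rank(attendance) − rank(mark): 3, -2, 0, -3, -2, 5, -1; Σd² = 52
ρ = 1 − 6Σd² / [n(n²−1)] = 1 − 6×52 / (7×48) = 1 − 312/336 ≈ 0.071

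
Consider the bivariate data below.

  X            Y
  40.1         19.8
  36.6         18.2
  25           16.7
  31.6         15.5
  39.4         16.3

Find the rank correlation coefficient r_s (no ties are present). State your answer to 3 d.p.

Rank X: 5, 3, 1, 2, 4
Rank Y: 5, 4, 3, 1, 2
d = rank(X) − rank(Y): 0, -1, -2, 1, 2; Σd² = 10
ρ = 1 − 6Σd² / [n(n²−1)] = 1 − 6×10 / (5×24) = 1 − 60/120 ≈ 0.500

0.500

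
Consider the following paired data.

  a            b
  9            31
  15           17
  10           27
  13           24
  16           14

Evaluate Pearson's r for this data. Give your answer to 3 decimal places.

n = 5, Σa = 63, Σb = 113, Σa² = 831, Σb² = 2751, Σab = 1340
nΣab − ΣaΣb = 6700 − 7119 = -419
nΣa² − (Σa)² = 4155 − 3969 = 186; nΣb² − (Σb)² = 13755 − 12769 = 986
r = -419 / √(186 × 986) = -419 / 428.2476 ≈ -0.978

-0.978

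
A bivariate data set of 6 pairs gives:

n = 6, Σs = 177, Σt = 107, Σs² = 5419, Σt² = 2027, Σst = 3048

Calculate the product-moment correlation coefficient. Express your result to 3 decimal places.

-0.708

r = (nΣst − ΣsΣt) / √[(nΣs² − (Σs)²)(nΣt² − (Σt)²)]
Numerator: 6×3048 − 177×107 = -651
Denominator: √[(32514 − 31329)(12162 − 11449)] = √[1185 × 713] = 919.1871
r = -651 / 919.1871 ≈ -0.708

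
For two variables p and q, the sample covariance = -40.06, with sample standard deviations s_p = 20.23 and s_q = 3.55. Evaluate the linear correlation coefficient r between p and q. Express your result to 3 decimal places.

-0.558

r = Cov(p,q) / (s_p · s_q) = -40.06 / (20.23 × 3.55)
  = -40.06 / 71.8165 ≈ -0.558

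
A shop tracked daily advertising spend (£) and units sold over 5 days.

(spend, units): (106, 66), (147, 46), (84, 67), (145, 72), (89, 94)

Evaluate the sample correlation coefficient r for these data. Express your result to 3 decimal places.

n = 5, Σx = 571, Σy = 345, Σx² = 68847, Σy² = 24981, Σxy = 38192
nΣxy − ΣxΣy = 190960 − 196995 = -6035
nΣx² − (Σx)² = 344235 − 326041 = 18194; nΣy² − (Σy)² = 124905 − 119025 = 5880
r = -6035 / √(18194 × 5880) = -6035 / 10343.1485 ≈ -0.583

-0.583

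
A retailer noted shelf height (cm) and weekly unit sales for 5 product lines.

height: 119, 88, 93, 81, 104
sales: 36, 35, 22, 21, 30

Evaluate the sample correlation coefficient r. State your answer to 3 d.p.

0.627

n = 5, Σx = 485, Σy = 144, Σx² = 47931, Σy² = 4346, Σxy = 14231
nΣxy − ΣxΣy = 71155 − 69840 = 1315
nΣx² − (Σx)² = 239655 − 235225 = 4430; nΣy² − (Σy)² = 21730 − 20736 = 994
r = 1315 / √(4430 × 994) = 1315 / 2098.4327 ≈ 0.627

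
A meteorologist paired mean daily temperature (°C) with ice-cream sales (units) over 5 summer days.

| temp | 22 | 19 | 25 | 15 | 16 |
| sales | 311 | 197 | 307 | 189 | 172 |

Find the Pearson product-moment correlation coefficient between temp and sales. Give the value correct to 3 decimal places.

0.913

n = 5, Σx = 97, Σy = 1176, Σx² = 1951, Σy² = 295084, Σxy = 23847
nΣxy − ΣxΣy = 119235 − 114072 = 5163
nΣx² − (Σx)² = 9755 − 9409 = 346; nΣy² − (Σy)² = 1475420 − 1382976 = 92444
r = 5163 / √(346 × 92444) = 5163 / 5655.5834 ≈ 0.913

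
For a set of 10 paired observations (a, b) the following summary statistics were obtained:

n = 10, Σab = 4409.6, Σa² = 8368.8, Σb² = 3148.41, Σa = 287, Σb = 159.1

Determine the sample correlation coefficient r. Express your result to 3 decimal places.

-0.549

r = (nΣab − ΣaΣb) / √[(nΣa² − (Σa)²)(nΣb² − (Σb)²)]
Numerator: 10×4409.6 − 287×159.1 = -1565.7
Denominator: √[(83688 − 82369)(31484.1 − 25312.81)] = √[1319 × 6171.29] = 2853.0565
r = -1565.7 / 2853.0565 ≈ -0.549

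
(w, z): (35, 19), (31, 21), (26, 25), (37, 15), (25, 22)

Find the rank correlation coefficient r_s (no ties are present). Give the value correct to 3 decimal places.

Rank w: 4, 3, 2, 5, 1
Rank z: 2, 3, 5, 1, 4
d = rank(w) − rank(z): 2, 0, -3, 4, -3; Σd² = 38
ρ = 1 − 6Σd² / [n(n²−1)] = 1 − 6×38 / (5×24) = 1 − 228/120 ≈ -0.900

-0.900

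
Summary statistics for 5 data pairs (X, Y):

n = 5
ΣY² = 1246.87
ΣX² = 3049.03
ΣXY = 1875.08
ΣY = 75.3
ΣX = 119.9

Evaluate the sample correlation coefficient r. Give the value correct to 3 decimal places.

r = (nΣXY − ΣXΣY) / √[(nΣX² − (ΣX)²)(nΣY² − (ΣY)²)]
Numerator: 5×1875.08 − 119.9×75.3 = 346.93
Denominator: √[(15245.15 − 14376.01)(6234.35 − 5670.09)] = √[869.14 × 564.26] = 700.3006
r = 346.93 / 700.3006 ≈ 0.495

0.495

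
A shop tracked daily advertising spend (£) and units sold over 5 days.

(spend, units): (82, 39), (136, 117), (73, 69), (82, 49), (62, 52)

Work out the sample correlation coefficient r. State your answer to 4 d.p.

n = 5, Σx = 435, Σy = 326, Σx² = 41117, Σy² = 25076, Σxy = 31389
nΣxy − ΣxΣy = 156945 − 141810 = 15135
nΣx² − (Σx)² = 205585 − 189225 = 16360; nΣy² − (Σy)² = 125380 − 106276 = 19104
r = 15135 / √(16360 × 19104) = 15135 / 17678.8416 ≈ 0.8561

0.8561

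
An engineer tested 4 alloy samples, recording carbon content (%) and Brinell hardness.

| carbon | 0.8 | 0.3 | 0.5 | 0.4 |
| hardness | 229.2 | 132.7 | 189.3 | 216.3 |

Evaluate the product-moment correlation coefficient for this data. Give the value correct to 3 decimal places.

0.742

n = 4, Σx = 2, Σy = 767.5, Σx² = 1.14, Σy² = 152762.11, Σxy = 404.34
nΣxy − ΣxΣy = 1617.36 − 1535 = 82.36
nΣx² − (Σx)² = 4.56 − 4 = 0.56; nΣy² − (Σy)² = 611048.44 − 589056.25 = 21992.19
r = 82.36 / √(0.56 × 21992.19) = 82.36 / 110.9758 ≈ 0.742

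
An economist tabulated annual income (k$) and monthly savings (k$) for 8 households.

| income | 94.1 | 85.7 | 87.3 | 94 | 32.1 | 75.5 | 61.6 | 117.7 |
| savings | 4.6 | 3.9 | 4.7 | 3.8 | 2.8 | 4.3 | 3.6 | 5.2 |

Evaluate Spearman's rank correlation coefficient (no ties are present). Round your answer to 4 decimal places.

Rank income: 7, 4, 5, 6, 1, 3, 2, 8
Rank savings: 6, 4, 7, 3, 1, 5, 2, 8
d = rank(income) − rank(savings): 1, 0, -2, 3, 0, -2, 0, 0; Σd² = 18
ρ = 1 − 6Σd² / [n(n²−1)] = 1 − 6×18 / (8×63) = 1 − 108/504 ≈ 0.7857

0.7857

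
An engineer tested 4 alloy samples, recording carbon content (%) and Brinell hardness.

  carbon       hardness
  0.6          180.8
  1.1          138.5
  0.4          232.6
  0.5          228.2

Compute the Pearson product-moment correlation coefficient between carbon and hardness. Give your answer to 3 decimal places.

-0.944

n = 4, Σx = 2.6, Σy = 780.1, Σx² = 1.98, Σy² = 158048.89, Σxy = 467.97
nΣxy − ΣxΣy = 1871.88 − 2028.26 = -156.38
nΣx² − (Σx)² = 7.92 − 6.76 = 1.16; nΣy² − (Σy)² = 632195.56 − 608556.01 = 23639.55
r = -156.38 / √(1.16 × 23639.55) = -156.38 / 165.5955 ≈ -0.944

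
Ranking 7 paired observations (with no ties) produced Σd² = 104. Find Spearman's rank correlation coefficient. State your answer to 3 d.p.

ρ = 1 − 6Σd² / [n(n²−1)] = 1 − 6×104 / (7×48)
  = 1 − 624/336 = 1 − 1.8571 ≈ -0.857

-0.857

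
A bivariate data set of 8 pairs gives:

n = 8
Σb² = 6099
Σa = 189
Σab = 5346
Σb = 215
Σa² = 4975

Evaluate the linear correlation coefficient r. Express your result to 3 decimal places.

r = (nΣab − ΣaΣb) / √[(nΣa² − (Σa)²)(nΣb² − (Σb)²)]
Numerator: 8×5346 − 189×215 = 2133
Denominator: √[(39800 − 35721)(48792 − 46225)] = √[4079 × 2567] = 3235.8605
r = 2133 / 3235.8605 ≈ 0.659

0.659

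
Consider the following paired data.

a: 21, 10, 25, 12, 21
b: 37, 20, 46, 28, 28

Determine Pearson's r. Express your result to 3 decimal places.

n = 5, Σa = 89, Σb = 159, Σa² = 1751, Σb² = 5453, Σab = 3051
nΣab − ΣaΣb = 15255 − 14151 = 1104
nΣa² − (Σa)² = 8755 − 7921 = 834; nΣb² − (Σb)² = 27265 − 25281 = 1984
r = 1104 / √(834 × 1984) = 1104 / 1286.3343 ≈ 0.858

0.858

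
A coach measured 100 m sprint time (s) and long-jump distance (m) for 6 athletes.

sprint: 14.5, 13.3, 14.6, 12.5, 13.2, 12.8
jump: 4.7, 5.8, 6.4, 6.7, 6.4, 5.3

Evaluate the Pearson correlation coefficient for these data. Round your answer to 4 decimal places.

-0.3458

n = 6, Σx = 80.9, Σy = 35.3, Σx² = 1094.63, Σy² = 210.63, Σxy = 474.8
nΣxy − ΣxΣy = 2848.8 − 2855.77 = -6.97
nΣx² − (Σx)² = 6567.78 − 6544.81 = 22.97; nΣy² − (Σy)² = 1263.78 − 1246.09 = 17.69
r = -6.97 / √(22.97 × 17.69) = -6.97 / 20.1579 ≈ -0.3458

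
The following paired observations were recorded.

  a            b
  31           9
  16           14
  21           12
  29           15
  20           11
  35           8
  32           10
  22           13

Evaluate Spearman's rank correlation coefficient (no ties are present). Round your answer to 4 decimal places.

-0.6429

Rank a: 6, 1, 3, 5, 2, 8, 7, 4
Rank b: 2, 7, 5, 8, 4, 1, 3, 6
d = rank(a) − rank(b): 4, -6, -2, -3, -2, 7, 4, -2; Σd² = 138
ρ = 1 − 6Σd² / [n(n²−1)] = 1 − 6×138 / (8×63) = 1 − 828/504 ≈ -0.6429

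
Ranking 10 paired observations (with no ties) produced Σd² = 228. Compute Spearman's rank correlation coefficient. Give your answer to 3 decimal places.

ρ = 1 − 6Σd² / [n(n²−1)] = 1 − 6×228 / (10×99)
  = 1 − 1368/990 = 1 − 1.3818 ≈ -0.382

-0.382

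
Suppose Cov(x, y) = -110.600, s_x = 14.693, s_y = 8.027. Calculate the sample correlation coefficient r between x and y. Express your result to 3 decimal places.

r = Cov(x,y) / (s_x · s_y) = -110.600 / (14.693 × 8.027)
  = -110.600 / 117.9407 ≈ -0.938

-0.938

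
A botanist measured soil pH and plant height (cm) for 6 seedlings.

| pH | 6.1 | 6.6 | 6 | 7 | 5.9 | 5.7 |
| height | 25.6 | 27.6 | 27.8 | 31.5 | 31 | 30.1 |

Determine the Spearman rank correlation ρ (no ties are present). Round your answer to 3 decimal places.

Rank pH: 4, 5, 3, 6, 2, 1
Rank height: 1, 2, 3, 6, 5, 4
d = rank(pH) − rank(height): 3, 3, 0, 0, -3, -3; Σd² = 36
ρ = 1 − 6Σd² / [n(n²−1)] = 1 − 6×36 / (6×35) = 1 − 216/210 ≈ -0.029

-0.029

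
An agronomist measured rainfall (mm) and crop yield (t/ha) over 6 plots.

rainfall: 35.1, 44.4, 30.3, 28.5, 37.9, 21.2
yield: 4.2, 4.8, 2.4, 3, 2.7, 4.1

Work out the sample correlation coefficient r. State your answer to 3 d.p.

0.271

n = 6, Σx = 197.4, Σy = 21.2, Σx² = 6819.56, Σy² = 79.54, Σxy = 708.01
nΣxy − ΣxΣy = 4248.06 − 4184.88 = 63.18
nΣx² − (Σx)² = 40917.36 − 38966.76 = 1950.6; nΣy² − (Σy)² = 477.24 − 449.44 = 27.8
r = 63.18 / √(1950.6 × 27.8) = 63.18 / 232.8662 ≈ 0.271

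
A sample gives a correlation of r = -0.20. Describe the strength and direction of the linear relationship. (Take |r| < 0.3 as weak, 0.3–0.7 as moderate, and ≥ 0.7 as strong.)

weak negative

r = -0.20 < 0 so the relationship is negative.
|r| = 0.20, which falls in the weak range.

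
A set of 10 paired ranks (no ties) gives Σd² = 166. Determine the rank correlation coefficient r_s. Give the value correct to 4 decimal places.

-0.0061

ρ = 1 − 6Σd² / [n(n²−1)] = 1 − 6×166 / (10×99)
  = 1 − 996/990 = 1 − 1.00606 ≈ -0.0061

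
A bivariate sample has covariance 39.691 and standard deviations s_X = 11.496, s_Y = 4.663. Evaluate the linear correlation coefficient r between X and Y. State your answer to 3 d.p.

r = Cov(X,Y) / (s_X · s_Y) = 39.691 / (11.496 × 4.663)
  = 39.691 / 53.6058 ≈ 0.740

0.740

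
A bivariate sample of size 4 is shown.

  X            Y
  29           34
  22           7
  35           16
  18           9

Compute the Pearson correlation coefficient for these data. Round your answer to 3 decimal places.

n = 4, ΣX = 104, ΣY = 66, ΣX² = 2874, ΣY² = 1542, ΣXY = 1862
nΣXY − ΣXΣY = 7448 − 6864 = 584
nΣX² − (ΣX)² = 11496 − 10816 = 680; nΣY² − (ΣY)² = 6168 − 4356 = 1812
r = 584 / √(680 × 1812) = 584 / 1110.0270 ≈ 0.526

0.526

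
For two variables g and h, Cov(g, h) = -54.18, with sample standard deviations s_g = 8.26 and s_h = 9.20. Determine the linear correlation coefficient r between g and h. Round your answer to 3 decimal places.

-0.713

r = Cov(g,h) / (s_g · s_h) = -54.18 / (8.26 × 9.20)
  = -54.18 / 75.9920 ≈ -0.713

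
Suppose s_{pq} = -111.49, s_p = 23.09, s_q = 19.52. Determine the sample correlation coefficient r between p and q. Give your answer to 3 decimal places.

-0.247

r = Cov(p,q) / (s_p · s_q) = -111.49 / (23.09 × 19.52)
  = -111.49 / 450.7168 ≈ -0.247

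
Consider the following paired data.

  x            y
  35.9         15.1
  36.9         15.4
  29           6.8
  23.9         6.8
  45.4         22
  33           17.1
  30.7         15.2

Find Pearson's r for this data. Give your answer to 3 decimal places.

0.884

n = 7, Σx = 234.8, Σy = 98.4, Σx² = 8155.28, Σy² = 1565.1, Σxy = 3499.81
nΣxy − ΣxΣy = 24498.67 − 23104.32 = 1394.35
nΣx² − (Σx)² = 57086.96 − 55131.04 = 1955.92; nΣy² − (Σy)² = 10955.7 − 9682.56 = 1273.14
r = 1394.35 / √(1955.92 × 1273.14) = 1394.35 / 1578.0241 ≈ 0.884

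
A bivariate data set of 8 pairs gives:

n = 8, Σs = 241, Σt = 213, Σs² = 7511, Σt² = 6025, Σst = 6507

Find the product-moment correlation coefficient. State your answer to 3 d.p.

r = (nΣst − ΣsΣt) / √[(nΣs² − (Σs)²)(nΣt² − (Σt)²)]
Numerator: 8×6507 − 241×213 = 723
Denominator: √[(60088 − 58081)(48200 − 45369)] = √[2007 × 2831] = 2383.6562
r = 723 / 2383.6562 ≈ 0.303

0.303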